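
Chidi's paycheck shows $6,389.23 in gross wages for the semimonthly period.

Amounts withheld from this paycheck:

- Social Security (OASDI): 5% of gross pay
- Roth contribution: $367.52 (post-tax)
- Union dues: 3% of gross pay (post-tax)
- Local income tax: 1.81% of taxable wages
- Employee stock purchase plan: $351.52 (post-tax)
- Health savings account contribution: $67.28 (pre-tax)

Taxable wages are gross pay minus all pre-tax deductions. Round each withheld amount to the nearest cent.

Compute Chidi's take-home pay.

Health savings account contribution: $67.28
Taxable wages = $6,389.23 − $67.28 = $6,321.95
Local income tax: $6,321.95 × 0.0181 = $114.43
Social Security (OASDI): $6,389.23 × 0.05 = $319.46
Employee stock purchase plan: $351.52
Roth contribution: $367.52
Union dues: $6,389.23 × 0.03 = $191.68
Total deductions = $67.28 + $114.43 + $319.46 + $351.52 + $367.52 + $191.68 = $1,411.89
Net pay = $6,389.23 − $1,411.89 = $4,977.34

$4,977.34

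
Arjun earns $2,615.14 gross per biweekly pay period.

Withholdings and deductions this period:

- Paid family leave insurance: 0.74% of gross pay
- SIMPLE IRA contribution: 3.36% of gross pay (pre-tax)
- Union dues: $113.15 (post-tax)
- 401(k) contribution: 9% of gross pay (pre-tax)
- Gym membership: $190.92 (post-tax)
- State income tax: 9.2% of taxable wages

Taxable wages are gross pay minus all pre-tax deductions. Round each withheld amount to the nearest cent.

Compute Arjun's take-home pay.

$1,757.63

401(k) contribution: $2,615.14 × 0.09 = $235.36
SIMPLE IRA contribution: $2,615.14 × 0.0336 = $87.87
Pre-tax total = $235.36 + $87.87 = $323.23
Taxable wages = $2,615.14 − $323.23 = $2,291.91
State income tax: $2,291.91 × 0.092 = $210.86
Paid family leave insurance: $2,615.14 × 0.0074 = $19.35
Gym membership: $190.92
Union dues: $113.15
Total deductions = $235.36 + $87.87 + $210.86 + $19.35 + $190.92 + $113.15 = $857.51
Net pay = $2,615.14 − $857.51 = $1,757.63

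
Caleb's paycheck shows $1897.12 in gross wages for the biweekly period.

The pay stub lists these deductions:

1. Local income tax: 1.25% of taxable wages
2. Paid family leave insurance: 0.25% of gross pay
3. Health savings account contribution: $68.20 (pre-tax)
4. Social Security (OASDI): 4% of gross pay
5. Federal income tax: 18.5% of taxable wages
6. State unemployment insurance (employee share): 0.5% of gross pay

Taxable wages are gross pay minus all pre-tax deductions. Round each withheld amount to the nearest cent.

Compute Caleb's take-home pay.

$1377.60

Health savings account contribution: $68.20
Taxable wages = $1897.12 − $68.20 = $1828.92
Local income tax: $1828.92 × 0.0125 = $22.86
Federal income tax: $1828.92 × 0.185 = $338.35
Paid family leave insurance: $1897.12 × 0.0025 = $4.74
Social Security (OASDI): $1897.12 × 0.04 = $75.88
State unemployment insurance (employee share): $1897.12 × 0.005 = $9.49
Total deductions = $68.20 + $22.86 + $338.35 + $4.74 + $75.88 + $9.49 = $519.52
Net pay = $1897.12 − $519.52 = $1377.60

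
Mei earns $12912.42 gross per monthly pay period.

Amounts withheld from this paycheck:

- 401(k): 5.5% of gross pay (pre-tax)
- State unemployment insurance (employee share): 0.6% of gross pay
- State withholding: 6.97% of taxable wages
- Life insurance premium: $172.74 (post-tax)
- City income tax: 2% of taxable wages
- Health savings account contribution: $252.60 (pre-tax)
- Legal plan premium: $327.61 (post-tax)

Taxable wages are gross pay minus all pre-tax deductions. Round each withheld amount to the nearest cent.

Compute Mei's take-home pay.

$10299.94

401(k): $12912.42 × 0.055 = $710.18
Health savings account contribution: $252.60
Pre-tax total = $710.18 + $252.60 = $962.78
Taxable wages = $12912.42 − $962.78 = $11949.64
State withholding: $11949.64 × 0.0697 = $832.89
City income tax: $11949.64 × 0.02 = $238.99
State unemployment insurance (employee share): $12912.42 × 0.006 = $77.47
Life insurance premium: $172.74
Legal plan premium: $327.61
Total deductions = $710.18 + $252.60 + $832.89 + $238.99 + $77.47 + $172.74 + $327.61 = $2612.48
Net pay = $12912.42 − $2612.48 = $10299.94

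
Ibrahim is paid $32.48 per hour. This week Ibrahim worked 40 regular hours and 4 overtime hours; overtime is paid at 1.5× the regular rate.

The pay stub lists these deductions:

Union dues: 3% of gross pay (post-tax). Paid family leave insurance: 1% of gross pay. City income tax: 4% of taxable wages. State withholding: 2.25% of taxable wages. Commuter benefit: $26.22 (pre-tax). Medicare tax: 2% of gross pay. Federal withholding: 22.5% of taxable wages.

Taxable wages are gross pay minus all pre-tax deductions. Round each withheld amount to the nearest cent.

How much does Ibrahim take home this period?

Regular pay: 40 × $32.48 = $1299.20
Overtime pay: 4 × $32.48 × 1.5 = $194.88
Gross pay = $1299.20 + $194.88 = $1494.08
Commuter benefit: $26.22
Taxable wages = $1494.08 − $26.22 = $1467.86
State withholding: $1467.86 × 0.0225 = $33.03
Federal withholding: $1467.86 × 0.225 = $330.27
City income tax: $1467.86 × 0.04 = $58.71
Paid family leave insurance: $1494.08 × 0.01 = $14.94
Medicare tax: $1494.08 × 0.02 = $29.88
Union dues: $1494.08 × 0.03 = $44.82
Total deductions = $26.22 + $33.03 + $330.27 + $58.71 + $14.94 + $29.88 + $44.82 = $537.87
Net pay = $1494.08 − $537.87 = $956.21

$956.21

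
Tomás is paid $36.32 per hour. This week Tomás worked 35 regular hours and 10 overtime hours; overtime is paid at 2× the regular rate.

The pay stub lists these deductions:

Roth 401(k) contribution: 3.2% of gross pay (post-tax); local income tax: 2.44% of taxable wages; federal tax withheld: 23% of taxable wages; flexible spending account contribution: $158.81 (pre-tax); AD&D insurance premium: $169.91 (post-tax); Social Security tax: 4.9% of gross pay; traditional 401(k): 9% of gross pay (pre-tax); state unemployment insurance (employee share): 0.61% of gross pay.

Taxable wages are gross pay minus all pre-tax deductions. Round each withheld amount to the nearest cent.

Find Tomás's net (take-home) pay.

$893.06

Regular pay: 35 × $36.32 = $1,271.20
Overtime pay: 10 × $36.32 × 2 = $726.40
Gross pay = $1,271.20 + $726.40 = $1,997.60
Flexible spending account contribution: $158.81
Traditional 401(k): $1,997.60 × 0.09 = $179.78
Pre-tax total = $158.81 + $179.78 = $338.59
Taxable wages = $1,997.60 − $338.59 = $1,659.01
Local income tax: $1,659.01 × 0.0244 = $40.48
Federal tax withheld: $1,659.01 × 0.23 = $381.57
State unemployment insurance (employee share): $1,997.60 × 0.0061 = $12.19
Social Security tax: $1,997.60 × 0.049 = $97.88
AD&D insurance premium: $169.91
Roth 401(k) contribution: $1,997.60 × 0.032 = $63.92
Total deductions = $158.81 + $179.78 + $40.48 + $381.57 + $12.19 + $97.88 + $169.91 + $63.92 = $1,104.54
Net pay = $1,997.60 − $1,104.54 = $893.06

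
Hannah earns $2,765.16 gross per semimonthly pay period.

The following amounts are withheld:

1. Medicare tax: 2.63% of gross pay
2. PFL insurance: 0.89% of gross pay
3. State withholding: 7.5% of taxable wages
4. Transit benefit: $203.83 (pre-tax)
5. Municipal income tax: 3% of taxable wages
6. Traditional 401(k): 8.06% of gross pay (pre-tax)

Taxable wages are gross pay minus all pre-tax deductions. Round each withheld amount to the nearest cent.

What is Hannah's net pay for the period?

$1,995.60

Traditional 401(k): $2,765.16 × 0.0806 = $222.87
Transit benefit: $203.83
Pre-tax total = $222.87 + $203.83 = $426.70
Taxable wages = $2,765.16 − $426.70 = $2,338.46
Municipal income tax: $2,338.46 × 0.03 = $70.15
State withholding: $2,338.46 × 0.075 = $175.38
Medicare tax: $2,765.16 × 0.0263 = $72.72
PFL insurance: $2,765.16 × 0.0089 = $24.61
Total deductions = $222.87 + $203.83 + $70.15 + $175.38 + $72.72 + $24.61 = $769.56
Net pay = $2,765.16 − $769.56 = $1,995.60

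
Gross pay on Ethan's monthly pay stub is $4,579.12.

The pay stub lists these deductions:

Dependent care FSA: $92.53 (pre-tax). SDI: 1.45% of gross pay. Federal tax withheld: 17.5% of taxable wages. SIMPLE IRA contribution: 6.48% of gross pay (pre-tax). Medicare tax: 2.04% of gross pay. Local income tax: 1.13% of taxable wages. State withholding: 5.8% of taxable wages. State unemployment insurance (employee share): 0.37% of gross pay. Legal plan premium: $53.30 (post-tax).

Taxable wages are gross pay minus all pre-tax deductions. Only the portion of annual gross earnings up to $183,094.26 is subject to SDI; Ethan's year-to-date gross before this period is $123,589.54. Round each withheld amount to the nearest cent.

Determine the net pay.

SIMPLE IRA contribution: $4,579.12 × 0.0648 = $296.73
Dependent care FSA: $92.53
Pre-tax total = $296.73 + $92.53 = $389.26
Taxable wages = $4,579.12 − $389.26 = $4,189.86
State withholding: $4,189.86 × 0.058 = $243.01
Federal tax withheld: $4,189.86 × 0.175 = $733.23
Local income tax: $4,189.86 × 0.0113 = $47.35
State unemployment insurance (employee share): $4,579.12 × 0.0037 = $16.94
SDI: cap not yet reached, full $4,579.12 is subject → $4,579.12 × 0.0145 = $66.40
Medicare tax: $4,579.12 × 0.0204 = $93.41
Legal plan premium: $53.30
Total deductions = $296.73 + $92.53 + $243.01 + $733.23 + $47.35 + $16.94 + $66.40 + $93.41 + $53.30 = $1,642.90
Net pay = $4,579.12 − $1,642.90 = $2,936.22

$2,936.22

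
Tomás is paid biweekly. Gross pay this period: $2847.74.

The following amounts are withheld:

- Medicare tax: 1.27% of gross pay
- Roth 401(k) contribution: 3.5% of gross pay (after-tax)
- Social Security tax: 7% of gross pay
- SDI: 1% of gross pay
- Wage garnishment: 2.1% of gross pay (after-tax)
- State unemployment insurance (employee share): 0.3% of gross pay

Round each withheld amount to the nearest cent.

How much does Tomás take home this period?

$2415.74

SDI: $2847.74 × 0.01 = $28.48
Social Security tax: $2847.74 × 0.07 = $199.34
State unemployment insurance (employee share): $2847.74 × 0.003 = $8.54
Medicare tax: $2847.74 × 0.0127 = $36.17
Roth 401(k) contribution: $2847.74 × 0.035 = $99.67
Wage garnishment: $2847.74 × 0.021 = $59.80
Total deductions = $28.48 + $199.34 + $8.54 + $36.17 + $99.67 + $59.80 = $432.00
Net pay = $2847.74 − $432.00 = $2415.74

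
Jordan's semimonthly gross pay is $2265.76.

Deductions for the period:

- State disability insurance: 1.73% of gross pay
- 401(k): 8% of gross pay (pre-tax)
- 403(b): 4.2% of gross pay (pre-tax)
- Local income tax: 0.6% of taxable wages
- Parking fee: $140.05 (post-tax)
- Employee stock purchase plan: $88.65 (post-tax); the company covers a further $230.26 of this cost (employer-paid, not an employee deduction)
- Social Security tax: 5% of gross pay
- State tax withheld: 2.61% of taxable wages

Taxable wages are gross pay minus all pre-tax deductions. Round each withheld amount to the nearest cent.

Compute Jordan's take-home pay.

$1544.29

401(k): $2265.76 × 0.08 = $181.26
403(b): $2265.76 × 0.042 = $95.16
Pre-tax total = $181.26 + $95.16 = $276.42
Taxable wages = $2265.76 − $276.42 = $1989.34
Local income tax: $1989.34 × 0.006 = $11.94
State tax withheld: $1989.34 × 0.0261 = $51.92
State disability insurance: $2265.76 × 0.0173 = $39.20
Social Security tax: $2265.76 × 0.05 = $113.29
Employee stock purchase plan: $88.65
Parking fee: $140.05
(Employer's $230.26 toward employee stock purchase plan is not withheld from the employee.)
Total deductions = $181.26 + $95.16 + $11.94 + $51.92 + $39.20 + $113.29 + $88.65 + $140.05 = $721.47
Net pay = $2265.76 − $721.47 = $1544.29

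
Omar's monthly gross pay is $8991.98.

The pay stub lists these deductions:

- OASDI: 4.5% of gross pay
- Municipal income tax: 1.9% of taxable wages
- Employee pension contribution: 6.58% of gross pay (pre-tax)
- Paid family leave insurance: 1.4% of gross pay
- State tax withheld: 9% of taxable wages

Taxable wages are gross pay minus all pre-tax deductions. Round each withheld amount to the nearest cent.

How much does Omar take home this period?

$6954.14

Employee pension contribution: $8991.98 × 0.0658 = $591.67
Taxable wages = $8991.98 − $591.67 = $8400.31
State tax withheld: $8400.31 × 0.09 = $756.03
Municipal income tax: $8400.31 × 0.019 = $159.61
Paid family leave insurance: $8991.98 × 0.014 = $125.89
OASDI: $8991.98 × 0.045 = $404.64
Total deductions = $591.67 + $756.03 + $159.61 + $125.89 + $404.64 = $2037.84
Net pay = $8991.98 − $2037.84 = $6954.14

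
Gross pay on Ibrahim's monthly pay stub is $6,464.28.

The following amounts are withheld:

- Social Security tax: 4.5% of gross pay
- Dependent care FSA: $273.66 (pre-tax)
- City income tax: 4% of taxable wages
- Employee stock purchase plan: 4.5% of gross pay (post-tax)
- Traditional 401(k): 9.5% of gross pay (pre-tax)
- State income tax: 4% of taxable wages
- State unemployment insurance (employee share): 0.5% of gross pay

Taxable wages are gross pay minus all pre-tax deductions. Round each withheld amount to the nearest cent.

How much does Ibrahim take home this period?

$4,516.29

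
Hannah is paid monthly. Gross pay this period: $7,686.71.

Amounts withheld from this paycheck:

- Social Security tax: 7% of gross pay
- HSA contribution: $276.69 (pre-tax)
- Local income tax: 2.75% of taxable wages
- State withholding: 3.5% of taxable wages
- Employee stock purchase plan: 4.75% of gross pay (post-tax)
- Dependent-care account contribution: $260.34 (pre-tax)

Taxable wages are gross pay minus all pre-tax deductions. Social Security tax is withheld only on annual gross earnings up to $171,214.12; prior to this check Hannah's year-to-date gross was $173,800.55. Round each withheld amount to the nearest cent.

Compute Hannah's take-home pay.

Dependent-care account contribution: $260.34
HSA contribution: $276.69
Pre-tax total = $260.34 + $276.69 = $537.03
Taxable wages = $7,686.71 − $537.03 = $7,149.68
State withholding: $7,149.68 × 0.035 = $250.24
Local income tax: $7,149.68 × 0.0275 = $196.62
Social Security tax: annual cap $171,214.12 already reached (YTD $173,800.55), so $0.00
Employee stock purchase plan: $7,686.71 × 0.0475 = $365.12
Total deductions = $260.34 + $276.69 + $250.24 + $196.62 + $0.00 + $365.12 = $1,349.01
Net pay = $7,686.71 − $1,349.01 = $6,337.70

$6,337.70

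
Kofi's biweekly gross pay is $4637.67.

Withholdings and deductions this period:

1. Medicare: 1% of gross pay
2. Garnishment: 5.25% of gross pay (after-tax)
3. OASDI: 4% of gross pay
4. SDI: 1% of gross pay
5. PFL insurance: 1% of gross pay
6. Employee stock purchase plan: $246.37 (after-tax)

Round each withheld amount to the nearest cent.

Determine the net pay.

Medicare: $4637.67 × 0.01 = $46.38
SDI: $4637.67 × 0.01 = $46.38
PFL insurance: $4637.67 × 0.01 = $46.38
OASDI: $4637.67 × 0.04 = $185.51
Employee stock purchase plan: $246.37
Garnishment: $4637.67 × 0.0525 = $243.48
Total deductions = $46.38 + $46.38 + $46.38 + $185.51 + $246.37 + $243.48 = $814.50
Net pay = $4637.67 − $814.50 = $3823.17

$3823.17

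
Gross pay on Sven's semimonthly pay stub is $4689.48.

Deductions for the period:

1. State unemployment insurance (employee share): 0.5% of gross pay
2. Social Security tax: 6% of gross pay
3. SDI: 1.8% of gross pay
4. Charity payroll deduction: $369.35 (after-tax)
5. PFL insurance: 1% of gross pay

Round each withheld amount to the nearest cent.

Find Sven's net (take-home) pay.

$3884.01

State unemployment insurance (employee share): $4689.48 × 0.005 = $23.45
SDI: $4689.48 × 0.018 = $84.41
Social Security tax: $4689.48 × 0.06 = $281.37
PFL insurance: $4689.48 × 0.01 = $46.89
Charity payroll deduction: $369.35
Total deductions = $23.45 + $84.41 + $281.37 + $46.89 + $369.35 = $805.47
Net pay = $4689.48 − $805.47 = $3884.01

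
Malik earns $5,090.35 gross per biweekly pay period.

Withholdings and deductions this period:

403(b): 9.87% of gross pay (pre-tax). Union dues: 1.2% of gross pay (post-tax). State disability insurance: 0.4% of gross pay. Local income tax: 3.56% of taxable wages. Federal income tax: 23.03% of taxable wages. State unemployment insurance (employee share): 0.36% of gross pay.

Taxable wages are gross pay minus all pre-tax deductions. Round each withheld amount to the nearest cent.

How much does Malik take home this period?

$3,268.23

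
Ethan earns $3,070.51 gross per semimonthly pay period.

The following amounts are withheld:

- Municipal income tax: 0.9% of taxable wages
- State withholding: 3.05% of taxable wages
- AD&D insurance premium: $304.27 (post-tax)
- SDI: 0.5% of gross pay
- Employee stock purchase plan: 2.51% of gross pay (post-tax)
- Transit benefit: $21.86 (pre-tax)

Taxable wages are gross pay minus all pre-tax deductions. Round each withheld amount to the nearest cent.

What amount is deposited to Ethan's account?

Transit benefit: $21.86
Taxable wages = $3,070.51 − $21.86 = $3,048.65
Municipal income tax: $3,048.65 × 0.009 = $27.44
State withholding: $3,048.65 × 0.0305 = $92.98
SDI: $3,070.51 × 0.005 = $15.35
AD&D insurance premium: $304.27
Employee stock purchase plan: $3,070.51 × 0.0251 = $77.07
Total deductions = $21.86 + $27.44 + $92.98 + $15.35 + $304.27 + $77.07 = $538.97
Net pay = $3,070.51 − $538.97 = $2,531.54

$2,531.54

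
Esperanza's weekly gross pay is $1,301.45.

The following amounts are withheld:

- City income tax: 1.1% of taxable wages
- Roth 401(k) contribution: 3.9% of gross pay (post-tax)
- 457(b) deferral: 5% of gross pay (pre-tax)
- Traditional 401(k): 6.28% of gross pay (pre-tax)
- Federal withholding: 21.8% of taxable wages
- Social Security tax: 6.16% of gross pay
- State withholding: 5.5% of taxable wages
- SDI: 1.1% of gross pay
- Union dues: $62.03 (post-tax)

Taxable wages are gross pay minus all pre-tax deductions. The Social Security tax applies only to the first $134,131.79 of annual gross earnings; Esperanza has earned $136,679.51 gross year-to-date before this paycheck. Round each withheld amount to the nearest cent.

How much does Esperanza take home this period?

$699.62

Traditional 401(k): $1,301.45 × 0.0628 = $81.73
457(b) deferral: $1,301.45 × 0.05 = $65.07
Pre-tax total = $81.73 + $65.07 = $146.80
Taxable wages = $1,301.45 − $146.80 = $1,154.65
State withholding: $1,154.65 × 0.055 = $63.51
City income tax: $1,154.65 × 0.011 = $12.70
Federal withholding: $1,154.65 × 0.218 = $251.71
Social Security tax: annual cap $134,131.79 already reached (YTD $136,679.51), so $0.00
SDI: $1,301.45 × 0.011 = $14.32
Roth 401(k) contribution: $1,301.45 × 0.039 = $50.76
Union dues: $62.03
Total deductions = $81.73 + $65.07 + $63.51 + $12.70 + $251.71 + $0.00 + $14.32 + $50.76 + $62.03 = $601.83
Net pay = $1,301.45 − $601.83 = $699.62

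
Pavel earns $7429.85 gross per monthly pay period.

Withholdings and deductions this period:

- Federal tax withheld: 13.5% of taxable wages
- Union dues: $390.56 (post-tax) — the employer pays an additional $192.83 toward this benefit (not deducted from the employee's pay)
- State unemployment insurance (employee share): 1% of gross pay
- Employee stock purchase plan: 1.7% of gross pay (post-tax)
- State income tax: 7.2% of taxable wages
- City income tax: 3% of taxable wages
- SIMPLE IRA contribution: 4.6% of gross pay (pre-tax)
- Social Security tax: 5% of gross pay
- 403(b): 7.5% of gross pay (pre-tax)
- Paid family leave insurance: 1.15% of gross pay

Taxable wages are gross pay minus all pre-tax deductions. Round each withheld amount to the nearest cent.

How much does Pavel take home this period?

SIMPLE IRA contribution: $7429.85 × 0.046 = $341.77
403(b): $7429.85 × 0.075 = $557.24
Pre-tax total = $341.77 + $557.24 = $899.01
Taxable wages = $7429.85 − $899.01 = $6530.84
Federal tax withheld: $6530.84 × 0.135 = $881.66
State income tax: $6530.84 × 0.072 = $470.22
City income tax: $6530.84 × 0.03 = $195.93
Social Security tax: $7429.85 × 0.05 = $371.49
Paid family leave insurance: $7429.85 × 0.0115 = $85.44
State unemployment insurance (employee share): $7429.85 × 0.01 = $74.30
Employee stock purchase plan: $7429.85 × 0.017 = $126.31
Union dues: $390.56
(Employer's $192.83 toward union dues is not withheld from the employee.)
Total deductions = $341.77 + $557.24 + $881.66 + $470.22 + $195.93 + $371.49 + $85.44 + $74.30 + $126.31 + $390.56 = $3494.92
Net pay = $7429.85 − $3494.92 = $3934.93

$3934.93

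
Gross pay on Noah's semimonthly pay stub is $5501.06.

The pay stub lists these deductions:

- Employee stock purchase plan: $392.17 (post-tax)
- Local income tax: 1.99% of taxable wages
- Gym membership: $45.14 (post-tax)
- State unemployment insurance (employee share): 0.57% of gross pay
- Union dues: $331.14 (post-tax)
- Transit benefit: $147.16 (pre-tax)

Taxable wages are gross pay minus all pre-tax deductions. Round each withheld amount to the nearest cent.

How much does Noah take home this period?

$4447.55

Transit benefit: $147.16
Taxable wages = $5501.06 − $147.16 = $5353.90
Local income tax: $5353.90 × 0.0199 = $106.54
State unemployment insurance (employee share): $5501.06 × 0.0057 = $31.36
Union dues: $331.14
Employee stock purchase plan: $392.17
Gym membership: $45.14
Total deductions = $147.16 + $106.54 + $31.36 + $331.14 + $392.17 + $45.14 = $1053.51
Net pay = $5501.06 − $1053.51 = $4447.55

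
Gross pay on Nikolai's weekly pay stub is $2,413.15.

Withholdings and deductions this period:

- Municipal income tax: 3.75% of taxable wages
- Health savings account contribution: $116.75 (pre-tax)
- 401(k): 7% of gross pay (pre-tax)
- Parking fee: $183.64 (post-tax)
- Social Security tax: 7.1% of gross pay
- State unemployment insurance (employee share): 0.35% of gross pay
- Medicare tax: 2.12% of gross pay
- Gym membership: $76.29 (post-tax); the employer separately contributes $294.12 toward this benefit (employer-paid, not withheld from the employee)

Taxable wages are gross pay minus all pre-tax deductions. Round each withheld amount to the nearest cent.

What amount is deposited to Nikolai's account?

$1,556.83

Health savings account contribution: $116.75
401(k): $2,413.15 × 0.07 = $168.92
Pre-tax total = $116.75 + $168.92 = $285.67
Taxable wages = $2,413.15 − $285.67 = $2,127.48
Municipal income tax: $2,127.48 × 0.0375 = $79.78
Medicare tax: $2,413.15 × 0.0212 = $51.16
Social Security tax: $2,413.15 × 0.071 = $171.33
State unemployment insurance (employee share): $2,413.15 × 0.0035 = $8.45
Gym membership: $76.29
Parking fee: $183.64
(Employer's $294.12 toward gym membership is not withheld from the employee.)
Total deductions = $116.75 + $168.92 + $79.78 + $51.16 + $171.33 + $8.45 + $76.29 + $183.64 = $856.32
Net pay = $2,413.15 − $856.32 = $1,556.83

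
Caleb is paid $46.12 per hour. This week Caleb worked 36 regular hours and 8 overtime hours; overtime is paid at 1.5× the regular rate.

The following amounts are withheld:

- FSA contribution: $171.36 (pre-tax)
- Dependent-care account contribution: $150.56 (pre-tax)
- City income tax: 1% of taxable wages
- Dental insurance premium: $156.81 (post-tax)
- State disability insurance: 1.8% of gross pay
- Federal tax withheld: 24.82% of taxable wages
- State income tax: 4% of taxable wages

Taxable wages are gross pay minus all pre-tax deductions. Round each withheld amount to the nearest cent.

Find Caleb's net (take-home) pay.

Regular pay: 36 × $46.12 = $1,660.32
Overtime pay: 8 × $46.12 × 1.5 = $553.44
Gross pay = $1,660.32 + $553.44 = $2,213.76
FSA contribution: $171.36
Dependent-care account contribution: $150.56
Pre-tax total = $171.36 + $150.56 = $321.92
Taxable wages = $2,213.76 − $321.92 = $1,891.84
Federal tax withheld: $1,891.84 × 0.2482 = $469.55
State income tax: $1,891.84 × 0.04 = $75.67
City income tax: $1,891.84 × 0.01 = $18.92
State disability insurance: $2,213.76 × 0.018 = $39.85
Dental insurance premium: $156.81
Total deductions = $171.36 + $150.56 + $469.55 + $75.67 + $18.92 + $39.85 + $156.81 = $1,082.72
Net pay = $2,213.76 − $1,082.72 = $1,131.04

$1,131.04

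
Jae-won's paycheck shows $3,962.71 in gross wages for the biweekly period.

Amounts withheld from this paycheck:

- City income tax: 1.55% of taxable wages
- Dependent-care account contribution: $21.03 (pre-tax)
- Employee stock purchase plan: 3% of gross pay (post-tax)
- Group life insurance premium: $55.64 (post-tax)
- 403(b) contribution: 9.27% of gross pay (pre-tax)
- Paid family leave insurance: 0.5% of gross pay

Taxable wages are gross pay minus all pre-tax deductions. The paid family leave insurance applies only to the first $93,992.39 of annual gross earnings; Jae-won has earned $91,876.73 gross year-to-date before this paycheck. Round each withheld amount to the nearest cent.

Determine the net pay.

$3,333.84

403(b) contribution: $3,962.71 × 0.0927 = $367.34
Dependent-care account contribution: $21.03
Pre-tax total = $367.34 + $21.03 = $388.37
Taxable wages = $3,962.71 − $388.37 = $3,574.34
City income tax: $3,574.34 × 0.0155 = $55.40
Paid family leave insurance: only $93,992.39 − $91,876.73 = $2,115.66 of this check is subject → $2,115.66 × 0.005 = $10.58
Employee stock purchase plan: $3,962.71 × 0.03 = $118.88
Group life insurance premium: $55.64
Total deductions = $367.34 + $21.03 + $55.40 + $10.58 + $118.88 + $55.64 = $628.87
Net pay = $3,962.71 − $628.87 = $3,333.84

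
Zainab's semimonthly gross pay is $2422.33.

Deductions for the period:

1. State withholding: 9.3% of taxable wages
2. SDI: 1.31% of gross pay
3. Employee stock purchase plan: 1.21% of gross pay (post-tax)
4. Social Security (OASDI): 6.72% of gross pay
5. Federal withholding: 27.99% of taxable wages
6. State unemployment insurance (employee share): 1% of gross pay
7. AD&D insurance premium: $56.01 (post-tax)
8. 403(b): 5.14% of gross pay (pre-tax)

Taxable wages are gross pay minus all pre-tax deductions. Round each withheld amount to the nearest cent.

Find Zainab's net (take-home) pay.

403(b): $2422.33 × 0.0514 = $124.51
Taxable wages = $2422.33 − $124.51 = $2297.82
Federal withholding: $2297.82 × 0.2799 = $643.16
State withholding: $2297.82 × 0.093 = $213.70
State unemployment insurance (employee share): $2422.33 × 0.01 = $24.22
Social Security (OASDI): $2422.33 × 0.0672 = $162.78
SDI: $2422.33 × 0.0131 = $31.73
Employee stock purchase plan: $2422.33 × 0.0121 = $29.31
AD&D insurance premium: $56.01
Total deductions = $124.51 + $643.16 + $213.70 + $24.22 + $162.78 + $31.73 + $29.31 + $56.01 = $1285.42
Net pay = $2422.33 − $1285.42 = $1136.91

$1136.91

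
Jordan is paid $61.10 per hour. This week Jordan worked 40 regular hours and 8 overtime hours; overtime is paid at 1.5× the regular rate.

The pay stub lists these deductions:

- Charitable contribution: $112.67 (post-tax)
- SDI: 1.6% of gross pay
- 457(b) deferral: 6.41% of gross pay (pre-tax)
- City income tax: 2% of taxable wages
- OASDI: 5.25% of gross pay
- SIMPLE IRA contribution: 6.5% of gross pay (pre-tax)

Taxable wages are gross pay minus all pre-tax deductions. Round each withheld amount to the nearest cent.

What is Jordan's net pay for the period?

Regular pay: 40 × $61.10 = $2,444.00
Overtime pay: 8 × $61.10 × 1.5 = $733.20
Gross pay = $2,444.00 + $733.20 = $3,177.20
457(b) deferral: $3,177.20 × 0.0641 = $203.66
SIMPLE IRA contribution: $3,177.20 × 0.065 = $206.52
Pre-tax total = $203.66 + $206.52 = $410.18
Taxable wages = $3,177.20 − $410.18 = $2,767.02
City income tax: $2,767.02 × 0.02 = $55.34
OASDI: $3,177.20 × 0.0525 = $166.80
SDI: $3,177.20 × 0.016 = $50.84
Charitable contribution: $112.67
Total deductions = $203.66 + $206.52 + $55.34 + $166.80 + $50.84 + $112.67 = $795.83
Net pay = $3,177.20 − $795.83 = $2,381.37

$2,381.37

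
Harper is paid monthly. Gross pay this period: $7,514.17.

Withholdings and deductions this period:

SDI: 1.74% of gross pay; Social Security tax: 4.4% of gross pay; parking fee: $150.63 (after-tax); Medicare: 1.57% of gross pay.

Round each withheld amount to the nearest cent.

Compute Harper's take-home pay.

Medicare: $7,514.17 × 0.0157 = $117.97
SDI: $7,514.17 × 0.0174 = $130.75
Social Security tax: $7,514.17 × 0.044 = $330.62
Parking fee: $150.63
Total deductions = $117.97 + $130.75 + $330.62 + $150.63 = $729.97
Net pay = $7,514.17 − $729.97 = $6,784.20

$6,784.20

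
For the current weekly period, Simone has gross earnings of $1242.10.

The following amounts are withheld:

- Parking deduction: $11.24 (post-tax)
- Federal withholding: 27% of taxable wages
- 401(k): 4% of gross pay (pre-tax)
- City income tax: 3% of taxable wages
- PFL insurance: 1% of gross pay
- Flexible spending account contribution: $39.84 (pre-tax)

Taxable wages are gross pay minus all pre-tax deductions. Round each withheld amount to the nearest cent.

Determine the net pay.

$783.14

Flexible spending account contribution: $39.84
401(k): $1242.10 × 0.04 = $49.68
Pre-tax total = $39.84 + $49.68 = $89.52
Taxable wages = $1242.10 − $89.52 = $1152.58
City income tax: $1152.58 × 0.03 = $34.58
Federal withholding: $1152.58 × 0.27 = $311.20
PFL insurance: $1242.10 × 0.01 = $12.42
Parking deduction: $11.24
Total deductions = $39.84 + $49.68 + $34.58 + $311.20 + $12.42 + $11.24 = $458.96
Net pay = $1242.10 − $458.96 = $783.14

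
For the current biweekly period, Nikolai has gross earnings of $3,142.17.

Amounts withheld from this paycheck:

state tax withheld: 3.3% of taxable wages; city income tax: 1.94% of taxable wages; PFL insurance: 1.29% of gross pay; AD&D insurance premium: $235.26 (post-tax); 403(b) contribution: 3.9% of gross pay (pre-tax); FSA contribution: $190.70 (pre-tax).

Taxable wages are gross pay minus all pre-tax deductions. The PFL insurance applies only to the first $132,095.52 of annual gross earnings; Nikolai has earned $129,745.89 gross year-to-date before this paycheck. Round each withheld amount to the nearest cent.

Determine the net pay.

$2,415.13

FSA contribution: $190.70
403(b) contribution: $3,142.17 × 0.039 = $122.54
Pre-tax total = $190.70 + $122.54 = $313.24
Taxable wages = $3,142.17 − $313.24 = $2,828.93
State tax withheld: $2,828.93 × 0.033 = $93.35
City income tax: $2,828.93 × 0.0194 = $54.88
PFL insurance: only $132,095.52 − $129,745.89 = $2,349.63 of this check is subject → $2,349.63 × 0.0129 = $30.31
AD&D insurance premium: $235.26
Total deductions = $190.70 + $122.54 + $93.35 + $54.88 + $30.31 + $235.26 = $727.04
Net pay = $3,142.17 − $727.04 = $2,415.13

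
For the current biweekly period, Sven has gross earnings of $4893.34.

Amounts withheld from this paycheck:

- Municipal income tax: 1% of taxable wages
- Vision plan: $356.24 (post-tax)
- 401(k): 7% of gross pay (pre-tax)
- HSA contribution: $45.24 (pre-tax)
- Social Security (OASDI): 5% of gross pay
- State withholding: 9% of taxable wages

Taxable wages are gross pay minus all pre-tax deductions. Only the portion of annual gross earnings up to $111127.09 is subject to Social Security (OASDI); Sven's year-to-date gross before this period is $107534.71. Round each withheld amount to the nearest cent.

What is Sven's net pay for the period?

$3519.15

401(k): $4893.34 × 0.07 = $342.53
HSA contribution: $45.24
Pre-tax total = $342.53 + $45.24 = $387.77
Taxable wages = $4893.34 − $387.77 = $4505.57
State withholding: $4505.57 × 0.09 = $405.50
Municipal income tax: $4505.57 × 0.01 = $45.06
Social Security (OASDI): only $111127.09 − $107534.71 = $3592.38 of this check is subject → $3592.38 × 0.05 = $179.62
Vision plan: $356.24
Total deductions = $342.53 + $45.24 + $405.50 + $45.06 + $179.62 + $356.24 = $1374.19
Net pay = $4893.34 − $1374.19 = $3519.15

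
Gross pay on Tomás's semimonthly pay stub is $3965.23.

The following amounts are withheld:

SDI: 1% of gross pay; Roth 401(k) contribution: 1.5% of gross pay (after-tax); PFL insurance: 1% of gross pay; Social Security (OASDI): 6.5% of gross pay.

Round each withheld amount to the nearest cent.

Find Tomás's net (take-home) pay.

$3568.71

SDI: $3965.23 × 0.01 = $39.65
Social Security (OASDI): $3965.23 × 0.065 = $257.74
PFL insurance: $3965.23 × 0.01 = $39.65
Roth 401(k) contribution: $3965.23 × 0.015 = $59.48
Total deductions = $39.65 + $257.74 + $39.65 + $59.48 = $396.52
Net pay = $3965.23 − $396.52 = $3568.71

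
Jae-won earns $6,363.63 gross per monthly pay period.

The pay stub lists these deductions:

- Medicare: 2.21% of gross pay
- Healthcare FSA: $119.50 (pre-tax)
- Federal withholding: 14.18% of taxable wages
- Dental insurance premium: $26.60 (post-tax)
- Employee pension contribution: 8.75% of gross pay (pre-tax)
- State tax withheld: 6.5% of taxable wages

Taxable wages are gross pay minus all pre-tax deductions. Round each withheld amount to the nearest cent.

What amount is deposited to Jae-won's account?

Healthcare FSA: $119.50
Employee pension contribution: $6,363.63 × 0.0875 = $556.82
Pre-tax total = $119.50 + $556.82 = $676.32
Taxable wages = $6,363.63 − $676.32 = $5,687.31
Federal withholding: $5,687.31 × 0.1418 = $806.46
State tax withheld: $5,687.31 × 0.065 = $369.68
Medicare: $6,363.63 × 0.0221 = $140.64
Dental insurance premium: $26.60
Total deductions = $119.50 + $556.82 + $806.46 + $369.68 + $140.64 + $26.60 = $2,019.70
Net pay = $6,363.63 − $2,019.70 = $4,343.93

$4,343.93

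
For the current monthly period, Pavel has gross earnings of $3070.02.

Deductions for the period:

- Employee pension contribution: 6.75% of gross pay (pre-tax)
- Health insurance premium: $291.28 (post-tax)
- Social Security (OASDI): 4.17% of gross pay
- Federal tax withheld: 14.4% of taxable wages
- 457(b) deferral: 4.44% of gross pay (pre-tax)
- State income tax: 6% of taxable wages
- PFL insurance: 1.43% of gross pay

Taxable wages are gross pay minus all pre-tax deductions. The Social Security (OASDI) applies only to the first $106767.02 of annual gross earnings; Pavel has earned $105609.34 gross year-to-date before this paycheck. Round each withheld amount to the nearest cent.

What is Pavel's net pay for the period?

$1786.82

Employee pension contribution: $3070.02 × 0.0675 = $207.23
457(b) deferral: $3070.02 × 0.0444 = $136.31
Pre-tax total = $207.23 + $136.31 = $343.54
Taxable wages = $3070.02 − $343.54 = $2726.48
State income tax: $2726.48 × 0.06 = $163.59
Federal tax withheld: $2726.48 × 0.144 = $392.61
Social Security (OASDI): only $106767.02 − $105609.34 = $1157.68 of this check is subject → $1157.68 × 0.0417 = $48.28
PFL insurance: $3070.02 × 0.0143 = $43.90
Health insurance premium: $291.28
Total deductions = $207.23 + $136.31 + $163.59 + $392.61 + $48.28 + $43.90 + $291.28 = $1283.20
Net pay = $3070.02 − $1283.20 = $1786.82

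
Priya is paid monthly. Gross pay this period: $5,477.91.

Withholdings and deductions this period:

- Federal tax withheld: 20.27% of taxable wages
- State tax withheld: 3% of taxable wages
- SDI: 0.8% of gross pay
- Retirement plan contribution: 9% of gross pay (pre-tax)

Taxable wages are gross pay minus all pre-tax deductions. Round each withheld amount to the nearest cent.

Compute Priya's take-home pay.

$3,781.09

Retirement plan contribution: $5,477.91 × 0.09 = $493.01
Taxable wages = $5,477.91 − $493.01 = $4,984.90
State tax withheld: $4,984.90 × 0.03 = $149.55
Federal tax withheld: $4,984.90 × 0.2027 = $1,010.44
SDI: $5,477.91 × 0.008 = $43.82
Total deductions = $493.01 + $149.55 + $1,010.44 + $43.82 = $1,696.82
Net pay = $5,477.91 − $1,696.82 = $3,781.09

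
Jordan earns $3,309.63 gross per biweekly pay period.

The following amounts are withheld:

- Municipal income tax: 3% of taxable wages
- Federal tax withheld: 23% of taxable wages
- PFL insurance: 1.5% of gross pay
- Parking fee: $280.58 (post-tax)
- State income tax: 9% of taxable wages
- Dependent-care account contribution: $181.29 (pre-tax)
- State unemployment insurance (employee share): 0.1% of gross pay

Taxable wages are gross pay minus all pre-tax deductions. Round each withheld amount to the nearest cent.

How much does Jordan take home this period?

$1,699.89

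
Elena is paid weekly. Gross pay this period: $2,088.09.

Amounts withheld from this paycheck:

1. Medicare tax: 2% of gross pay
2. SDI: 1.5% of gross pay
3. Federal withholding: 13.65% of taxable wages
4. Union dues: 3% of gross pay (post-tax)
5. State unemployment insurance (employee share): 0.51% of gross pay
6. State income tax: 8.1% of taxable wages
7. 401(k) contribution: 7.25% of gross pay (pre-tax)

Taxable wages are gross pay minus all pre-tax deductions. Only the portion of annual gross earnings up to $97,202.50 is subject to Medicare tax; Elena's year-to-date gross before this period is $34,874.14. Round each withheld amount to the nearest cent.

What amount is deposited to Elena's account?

401(k) contribution: $2,088.09 × 0.0725 = $151.39
Taxable wages = $2,088.09 − $151.39 = $1,936.70
Federal withholding: $1,936.70 × 0.1365 = $264.36
State income tax: $1,936.70 × 0.081 = $156.87
Medicare tax: cap not yet reached, full $2,088.09 is subject → $2,088.09 × 0.02 = $41.76
SDI: $2,088.09 × 0.015 = $31.32
State unemployment insurance (employee share): $2,088.09 × 0.0051 = $10.65
Union dues: $2,088.09 × 0.03 = $62.64
Total deductions = $151.39 + $264.36 + $156.87 + $41.76 + $31.32 + $10.65 + $62.64 = $718.99
Net pay = $2,088.09 − $718.99 = $1,369.10

$1,369.10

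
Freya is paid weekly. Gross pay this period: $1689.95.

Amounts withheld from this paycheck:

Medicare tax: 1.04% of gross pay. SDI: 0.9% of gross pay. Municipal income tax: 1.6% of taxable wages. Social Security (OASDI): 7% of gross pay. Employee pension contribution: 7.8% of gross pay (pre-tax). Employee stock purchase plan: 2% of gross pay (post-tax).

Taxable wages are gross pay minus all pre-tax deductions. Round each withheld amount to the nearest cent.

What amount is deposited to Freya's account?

$1348.31

Employee pension contribution: $1689.95 × 0.078 = $131.82
Taxable wages = $1689.95 − $131.82 = $1558.13
Municipal income tax: $1558.13 × 0.016 = $24.93
Social Security (OASDI): $1689.95 × 0.07 = $118.30
SDI: $1689.95 × 0.009 = $15.21
Medicare tax: $1689.95 × 0.0104 = $17.58
Employee stock purchase plan: $1689.95 × 0.02 = $33.80
Total deductions = $131.82 + $24.93 + $118.30 + $15.21 + $17.58 + $33.80 = $341.64
Net pay = $1689.95 − $341.64 = $1348.31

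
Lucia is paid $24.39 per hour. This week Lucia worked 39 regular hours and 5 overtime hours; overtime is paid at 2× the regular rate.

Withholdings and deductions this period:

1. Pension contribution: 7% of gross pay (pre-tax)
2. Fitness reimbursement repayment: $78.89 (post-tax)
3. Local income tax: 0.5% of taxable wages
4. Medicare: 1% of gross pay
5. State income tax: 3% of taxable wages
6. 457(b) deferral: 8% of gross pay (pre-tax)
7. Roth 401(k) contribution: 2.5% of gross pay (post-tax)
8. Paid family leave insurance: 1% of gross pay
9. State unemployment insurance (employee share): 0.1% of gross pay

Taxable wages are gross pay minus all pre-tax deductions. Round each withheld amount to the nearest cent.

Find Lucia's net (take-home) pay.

$846.41

Regular pay: 39 × $24.39 = $951.21
Overtime pay: 5 × $24.39 × 2 = $243.90
Gross pay = $951.21 + $243.90 = $1,195.11
Pension contribution: $1,195.11 × 0.07 = $83.66
457(b) deferral: $1,195.11 × 0.08 = $95.61
Pre-tax total = $83.66 + $95.61 = $179.27
Taxable wages = $1,195.11 − $179.27 = $1,015.84
Local income tax: $1,015.84 × 0.005 = $5.08
State income tax: $1,015.84 × 0.03 = $30.48
Medicare: $1,195.11 × 0.01 = $11.95
Paid family leave insurance: $1,195.11 × 0.01 = $11.95
State unemployment insurance (employee share): $1,195.11 × 0.001 = $1.20
Roth 401(k) contribution: $1,195.11 × 0.025 = $29.88
Fitness reimbursement repayment: $78.89
Total deductions = $83.66 + $95.61 + $5.08 + $30.48 + $11.95 + $11.95 + $1.20 + $29.88 + $78.89 = $348.70
Net pay = $1,195.11 − $348.70 = $846.41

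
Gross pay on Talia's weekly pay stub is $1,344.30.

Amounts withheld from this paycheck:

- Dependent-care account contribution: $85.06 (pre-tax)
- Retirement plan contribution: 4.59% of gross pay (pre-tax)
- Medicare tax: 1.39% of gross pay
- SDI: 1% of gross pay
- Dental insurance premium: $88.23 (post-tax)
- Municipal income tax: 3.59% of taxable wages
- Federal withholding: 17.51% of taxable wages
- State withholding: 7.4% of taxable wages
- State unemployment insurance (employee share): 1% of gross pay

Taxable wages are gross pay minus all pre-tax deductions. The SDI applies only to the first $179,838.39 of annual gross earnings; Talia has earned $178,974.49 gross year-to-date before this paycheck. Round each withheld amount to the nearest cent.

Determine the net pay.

$727.24

Dependent-care account contribution: $85.06
Retirement plan contribution: $1,344.30 × 0.0459 = $61.70
Pre-tax total = $85.06 + $61.70 = $146.76
Taxable wages = $1,344.30 − $146.76 = $1,197.54
Municipal income tax: $1,197.54 × 0.0359 = $42.99
Federal withholding: $1,197.54 × 0.1751 = $209.69
State withholding: $1,197.54 × 0.074 = $88.62
State unemployment insurance (employee share): $1,344.30 × 0.01 = $13.44
Medicare tax: $1,344.30 × 0.0139 = $18.69
SDI: only $179,838.39 − $178,974.49 = $863.90 of this check is subject → $863.90 × 0.01 = $8.64
Dental insurance premium: $88.23
Total deductions = $85.06 + $61.70 + $42.99 + $209.69 + $88.62 + $13.44 + $18.69 + $8.64 + $88.23 = $617.06
Net pay = $1,344.30 − $617.06 = $727.24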